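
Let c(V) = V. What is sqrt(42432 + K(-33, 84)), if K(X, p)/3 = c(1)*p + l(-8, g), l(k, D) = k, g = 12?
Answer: 6*sqrt(1185) ≈ 206.54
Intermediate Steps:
K(X, p) = -24 + 3*p (K(X, p) = 3*(1*p - 8) = 3*(p - 8) = 3*(-8 + p) = -24 + 3*p)
sqrt(42432 + K(-33, 84)) = sqrt(42432 + (-24 + 3*84)) = sqrt(42432 + (-24 + 252)) = sqrt(42432 + 228) = sqrt(42660) = 6*sqrt(1185)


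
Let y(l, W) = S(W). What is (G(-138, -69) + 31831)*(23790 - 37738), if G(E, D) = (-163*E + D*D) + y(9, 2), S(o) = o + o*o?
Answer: -824215216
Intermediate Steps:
S(o) = o + o²
y(l, W) = W*(1 + W)
G(E, D) = 6 + D² - 163*E (G(E, D) = (-163*E + D*D) + 2*(1 + 2) = (-163*E + D²) + 2*3 = (D² - 163*E) + 6 = 6 + D² - 163*E)
(G(-138, -69) + 31831)*(23790 - 37738) = ((6 + (-69)² - 163*(-138)) + 31831)*(23790 - 37738) = ((6 + 4761 + 22494) + 31831)*(-13948) = (27261 + 31831)*(-13948) = 59092*(-13948) = -824215216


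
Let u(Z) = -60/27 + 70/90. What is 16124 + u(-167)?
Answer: 145103/9 ≈ 16123.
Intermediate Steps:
u(Z) = -13/9 (u(Z) = -60*1/27 + 70*(1/90) = -20/9 + 7/9 = -13/9)
16124 + u(-167) = 16124 - 13/9 = 145103/9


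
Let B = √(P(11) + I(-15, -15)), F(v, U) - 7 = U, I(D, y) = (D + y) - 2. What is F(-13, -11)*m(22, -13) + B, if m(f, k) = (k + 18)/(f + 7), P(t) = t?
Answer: -20/29 + I*√21 ≈ -0.68966 + 4.5826*I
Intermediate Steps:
I(D, y) = -2 + D + y
m(f, k) = (18 + k)/(7 + f)
F(v, U) = 7 + U
B = I*√21 (B = √(11 + (-2 - 15 - 15)) = √(11 - 32) = √(-21) = I*√21 ≈ 4.5826*I)
F(-13, -11)*m(22, -13) + B = (7 - 11)*((18 - 13)/(7 + 22)) + I*√21 = -4*5/29 + I*√21 = -20/29 + I*√21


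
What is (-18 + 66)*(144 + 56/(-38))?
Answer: 129984/19 ≈ 6841.3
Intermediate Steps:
(-18 + 66)*(144 + 56/(-38)) = 48*(144 + 56*(-1/38)) = 48*(144 - 28/19) = 48*(2708/19) = 129984/19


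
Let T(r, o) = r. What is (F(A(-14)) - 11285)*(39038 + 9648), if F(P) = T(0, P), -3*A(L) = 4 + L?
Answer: -549421510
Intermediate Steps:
A(L) = -4/3 - L/3 (A(L) = -(4 + L)/3 = -4/3 - L/3)
F(P) = 0
(F(A(-14)) - 11285)*(39038 + 9648) = (0 - 11285)*(39038 + 9648) = -11285*48686 = -549421510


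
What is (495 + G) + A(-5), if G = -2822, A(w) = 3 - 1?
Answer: -2325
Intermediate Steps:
A(w) = 2
(495 + G) + A(-5) = (495 - 2822) + 2 = -2327 + 2 = -2325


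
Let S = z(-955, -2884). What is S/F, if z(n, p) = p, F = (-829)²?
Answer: -2884/687241 ≈ -0.0041965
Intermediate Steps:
F = 687241
S = -2884
S/F = -2884/687241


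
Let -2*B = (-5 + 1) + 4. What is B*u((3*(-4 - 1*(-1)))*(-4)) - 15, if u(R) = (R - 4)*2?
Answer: -15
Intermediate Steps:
u(R) = -8 + 2*R (u(R) = (-4 + R)*2 = -8 + 2*R)
B = 0 (B = -((-5 + 1) + 4)/2 = -(-4 + 4)/2 = -½*0 = 0)
B*u((3*(-4 - 1*(-1)))*(-4)) - 15 = 0*(-8 + 2*((3*(-4 - 1*(-1)))*(-4))) - 15 = 0*(-8 + 2*((3*(-4 + 1))*(-4))) - 15 = 0*(-8 + 2*((3*(-3))*(-4))) - 15 = 0*(-8 + 2*(-9*(-4))) - 15 = 0*(-8 + 2*36) - 15 = 0*(-8 + 72) - 15 = 0*64 - 15 = 0 - 15 = -15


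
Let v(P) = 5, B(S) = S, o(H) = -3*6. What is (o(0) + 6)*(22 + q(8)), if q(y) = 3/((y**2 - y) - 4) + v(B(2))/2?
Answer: -3831/13 ≈ -294.69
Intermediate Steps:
o(H) = -18
q(y) = 5/2 + 3/(-4 + y**2 - y) (q(y) = 3/((y**2 - y) - 4) + 5/2 = 3/(-4 + y**2 - y) + 5*(1/2) = 3/(-4 + y**2 - y) + 5/2 = 5/2 + 3/(-4 + y**2 - y))
(o(0) + 6)*(22 + q(8)) = (-18 + 6)*(22 + (14 - 5*8**2 + 5*8)/(2*(4 + 8 - 1*8**2))) = -12*(22 + (14 - 5*64 + 40)/(2*(4 + 8 - 1*64))) = -12*(22 + (14 - 320 + 40)/(2*(4 + 8 - 64))) = -12*(22 + (1/2)*(-266)/(-52)) = -12*(22 + (1/2)*(-1/52)*(-266)) = -12*(22 + 133/52) = -12*1277/52 = -3831/13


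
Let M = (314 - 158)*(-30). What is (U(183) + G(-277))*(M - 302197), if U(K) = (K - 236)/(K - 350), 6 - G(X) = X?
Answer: -14519578378/167 ≈ -8.6944e+7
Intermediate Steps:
G(X) = 6 - X
U(K) = (-236 + K)/(-350 + K)
M = -4680 (M = 156*(-30) = -4680)
(U(183) + G(-277))*(M - 302197) = ((-236 + 183)/(-350 + 183) + (6 - 1*(-277)))*(-4680 - 302197) = (-53/(-167) + (6 + 277))*(-306877) = (-1/167*(-53) + 283)*(-306877) = (53/167 + 283)*(-306877) = (47314/167)*(-306877) = -14519578378/167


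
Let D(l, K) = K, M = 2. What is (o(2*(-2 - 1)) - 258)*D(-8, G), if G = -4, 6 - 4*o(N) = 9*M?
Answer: 1044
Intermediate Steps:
o(N) = -3 (o(N) = 3/2 - 9*2/4 = 3/2 - 1/4*18 = 3/2 - 9/2 = -3)
(o(2*(-2 - 1)) - 258)*D(-8, G) = (-3 - 258)*(-4) = -261*(-4) = 1044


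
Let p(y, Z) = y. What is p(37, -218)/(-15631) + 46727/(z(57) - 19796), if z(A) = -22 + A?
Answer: -104445842/44126313 ≈ -2.3670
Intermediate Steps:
p(37, -218)/(-15631) + 46727/(z(57) - 19796) = 37/(-15631) + 46727/((-22 + 57) - 19796) = 37*(-1/15631) + 46727/(35 - 19796) = -37/15631 + 46727/(-19761) = -37/15631 + 46727*(-1/19761) = -37/15631 - 46727/19761 = -104445842/44126313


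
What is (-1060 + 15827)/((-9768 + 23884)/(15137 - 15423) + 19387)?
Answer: 2111681/2765283 ≈ 0.76364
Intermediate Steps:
(-1060 + 15827)/((-9768 + 23884)/(15137 - 15423) + 19387) = 14767/(14116/(-286) + 19387) = 14767/(14116*(-1/286) + 19387) = 14767/(-7058/143 + 19387) = 14767/(2765283/143) = 14767*(143/2765283) = 2111681/2765283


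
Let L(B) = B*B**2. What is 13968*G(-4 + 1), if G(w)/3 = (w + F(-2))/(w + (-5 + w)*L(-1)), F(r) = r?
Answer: -41904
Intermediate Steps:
L(B) = B**3
G(w) = -6/5 + 3*w/5 (G(w) = 3*((w - 2)/(w + (-5 + w)*(-1)**3)) = 3*((-2 + w)/(w + (-5 + w)*(-1))) = 3*((-2 + w)/(w + (5 - w))) = 3*((-2 + w)/5) = 3*((-2 + w)*(1/5)) = 3*(-2/5 + w/5) = -6/5 + 3*w/5)
13968*G(-4 + 1) = 13968*(-6/5 + 3*(-4 + 1)/5) = 13968*(-6/5 + (3/5)*(-3)) = 13968*(-6/5 - 9/5) = 13968*(-3) = -41904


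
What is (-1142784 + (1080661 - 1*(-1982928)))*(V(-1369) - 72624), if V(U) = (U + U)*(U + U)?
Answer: 14260094736100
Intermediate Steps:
V(U) = 4*U**2 (V(U) = (2*U)*(2*U) = 4*U**2)
(-1142784 + (1080661 - 1*(-1982928)))*(V(-1369) - 72624) = (-1142784 + (1080661 - 1*(-1982928)))*(4*(-1369)**2 - 72624) = (-1142784 + (1080661 + 1982928))*(4*1874161 - 72624) = (-1142784 + 3063589)*(7496644 - 72624) = 1920805*7424020 = 14260094736100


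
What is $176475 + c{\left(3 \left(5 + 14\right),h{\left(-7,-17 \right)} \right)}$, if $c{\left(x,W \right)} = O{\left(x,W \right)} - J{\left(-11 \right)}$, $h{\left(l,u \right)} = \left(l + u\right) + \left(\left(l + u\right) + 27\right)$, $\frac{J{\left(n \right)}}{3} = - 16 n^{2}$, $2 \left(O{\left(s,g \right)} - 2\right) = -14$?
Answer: $182278$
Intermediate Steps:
$O{\left(s,g \right)} = -5$ ($O{\left(s,g \right)} = 2 + \frac{1}{2} \left(-14\right) = 2 - 7 = -5$)
$J{\left(n \right)} = - 48 n^{2}$ ($J{\left(n \right)} = 3 \left(- 16 n^{2}\right) = - 48 n^{2}$)
$h{\left(l,u \right)} = 27 + 2 l + 2 u$ ($h{\left(l,u \right)} = \left(l + u\right) + \left(27 + l + u\right) = 27 + 2 l + 2 u$)
$c{\left(x,W \right)} = 5803$ ($c{\left(x,W \right)} = -5 - - 48 \left(-11\right)^{2} = -5 - \left(-48\right) 121 = -5 - -5808 = -5 + 5808 = 5803$)
$176475 + c{\left(3 \left(5 + 14\right),h{\left(-7,-17 \right)} \right)} = 176475 + 5803 = 182278$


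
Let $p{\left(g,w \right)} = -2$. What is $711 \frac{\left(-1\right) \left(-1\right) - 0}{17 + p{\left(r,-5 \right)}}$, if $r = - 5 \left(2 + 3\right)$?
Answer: $\frac{237}{5} \approx 47.4$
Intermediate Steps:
$r = -25$ ($r = \left(-5\right) 5 = -25$)
$711 \frac{\left(-1\right) \left(-1\right) - 0}{17 + p{\left(r,-5 \right)}} = 711 \frac{\left(-1\right) \left(-1\right) - 0}{17 - 2} = 711 \frac{1 + 0}{15} = 711 \cdot 1 \cdot \frac{1}{15} = 711 \cdot \frac{1}{15} = \frac{237}{5}$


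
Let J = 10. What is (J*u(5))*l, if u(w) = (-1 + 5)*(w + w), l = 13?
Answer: 5200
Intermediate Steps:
u(w) = 8*w (u(w) = 4*(2*w) = 8*w)
(J*u(5))*l = (10*(8*5))*13 = (10*40)*13 = 400*13 = 5200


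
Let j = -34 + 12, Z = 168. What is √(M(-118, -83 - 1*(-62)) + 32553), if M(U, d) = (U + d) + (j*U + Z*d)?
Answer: 3*√3498 ≈ 177.43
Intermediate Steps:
j = -22
M(U, d) = -21*U + 169*d (M(U, d) = (U + d) + (-22*U + 168*d) = -21*U + 169*d)
√(M(-118, -83 - 1*(-62)) + 32553) = √((-21*(-118) + 169*(-83 - 1*(-62))) + 32553) = √((2478 + 169*(-83 + 62)) + 32553) = √((2478 + 169*(-21)) + 32553) = √((2478 - 3549) + 32553) = √(-1071 + 32553) = √31482 = 3*√3498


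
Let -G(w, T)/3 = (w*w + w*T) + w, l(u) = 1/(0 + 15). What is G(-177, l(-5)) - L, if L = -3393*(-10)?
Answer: -636753/5 ≈ -1.2735e+5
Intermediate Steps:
L = 33930
l(u) = 1/15
G(w, T) = -3*w - 3*w² - 3*T*w (G(w, T) = -3*((w*w + w*T) + w) = -3*((w² + T*w) + w) = -3*(w + w² + T*w) = -3*w - 3*w² - 3*T*w)
G(-177, l(-5)) - L = -3*(-177)*(1 + 1/15 - 177) - 1*33930 = -3*(-177)*(-2639/15) - 33930 = -467103/5 - 33930 = -636753/5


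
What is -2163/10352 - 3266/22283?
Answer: -82007761/230673616 ≈ -0.35551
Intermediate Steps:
-2163/10352 - 3266/22283 = -82007761/230673616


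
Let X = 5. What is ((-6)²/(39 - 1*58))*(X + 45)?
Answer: -1800/19 ≈ -94.737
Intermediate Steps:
((-6)²/(39 - 1*58))*(X + 45) = ((-6)²/(39 - 1*58))*(5 + 45) = (36/(39 - 58))*50 = (36/(-19))*50 = (36*(-1/19))*50 = -36/19*50 = -1800/19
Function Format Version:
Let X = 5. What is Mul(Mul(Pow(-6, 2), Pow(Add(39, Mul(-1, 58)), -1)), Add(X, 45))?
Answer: Rational(-1800, 19) ≈ -94.737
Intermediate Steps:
Mul(Mul(Pow(-6, 2), Pow(Add(39, Mul(-1, 58)), -1)), Add(X, 45)) = Mul(Mul(Pow(-6, 2), Pow(Add(39, Mul(-1, 58)), -1)), Add(5, 45)) = Mul(Mul(36, Pow(Add(39, -58), -1)), 50) = Mul(Mul(36, Pow(-19, -1)), 50) = Mul(Mul(36, Rational(-1, 19)), 50) = Mul(Rational(-36, 19), 50) = Rational(-1800, 19)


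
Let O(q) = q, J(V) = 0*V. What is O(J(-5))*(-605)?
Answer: 0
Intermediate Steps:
J(V) = 0
O(J(-5))*(-605) = 0*(-605) = 0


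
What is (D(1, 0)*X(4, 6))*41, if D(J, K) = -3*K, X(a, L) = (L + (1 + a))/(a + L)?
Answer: 0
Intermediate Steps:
X(a, L) = (1 + L + a)/(L + a)
(D(1, 0)*X(4, 6))*41 = ((-3*0)*((1 + 6 + 4)/(6 + 4)))*41 = (0*(11/10))*41 = 0*41 = 0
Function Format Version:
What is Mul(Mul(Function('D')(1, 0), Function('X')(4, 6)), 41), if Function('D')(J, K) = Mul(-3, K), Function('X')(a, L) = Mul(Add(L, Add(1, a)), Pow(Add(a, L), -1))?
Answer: 0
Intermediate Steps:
Function('X')(a, L) = Mul(Pow(Add(L, a), -1), Add(1, L, a)) (Function('X')(a, L) = Mul(Add(1, L, a), Pow(Add(L, a), -1)) = Mul(Pow(Add(L, a), -1), Add(1, L, a)))
Mul(Mul(Function('D')(1, 0), Function('X')(4, 6)), 41) = Mul(Mul(Mul(-3, 0), Mul(Pow(Add(6, 4), -1), Add(1, 6, 4))), 41) = Mul(Mul(0, Mul(Pow(10, -1), 11)), 41) = Mul(Mul(0, Mul(Rational(1, 10), 11)), 41) = Mul(Mul(0, Rational(11, 10)), 41) = Mul(0, 41) = 0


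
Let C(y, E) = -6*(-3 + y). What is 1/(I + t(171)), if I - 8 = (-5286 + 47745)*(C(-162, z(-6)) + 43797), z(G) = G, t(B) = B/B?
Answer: 1/1901611242 ≈ 5.2587e-10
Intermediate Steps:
t(B) = 1
C(y, E) = 18 - 6*y
I = 1901611241 (I = 8 + (-5286 + 47745)*((18 - 6*(-162)) + 43797) = 8 + 42459*((18 + 972) + 43797) = 8 + 42459*(990 + 43797) = 8 + 42459*44787 = 8 + 1901611233 = 1901611241)
1/(I + t(171)) = 1/(1901611241 + 1) = 1/1901611242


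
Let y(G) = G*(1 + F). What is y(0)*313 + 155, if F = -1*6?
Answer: 155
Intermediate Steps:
F = -6
y(G) = -5*G (y(G) = G*(1 - 6) = G*(-5) = -5*G)
y(0)*313 + 155 = -5*0*313 + 155 = 0*313 + 155 = 0 + 155 = 155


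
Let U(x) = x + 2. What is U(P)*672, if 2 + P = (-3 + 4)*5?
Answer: 3360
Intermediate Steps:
P = 3 (P = -2 + (-3 + 4)*5 = -2 + 1*5 = -2 + 5 = 3)
U(x) = 2 + x
U(P)*672 = (2 + 3)*672 = 5*672 = 3360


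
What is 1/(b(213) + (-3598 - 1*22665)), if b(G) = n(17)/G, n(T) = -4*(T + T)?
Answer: -213/5594155 ≈ -3.8075e-5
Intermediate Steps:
n(T) = -8*T
b(G) = -136/G (b(G) = (-8*17)/G = -136/G)
1/(b(213) + (-3598 - 1*22665)) = 1/(-136/213 + (-3598 - 1*22665)) = 1/(-136*1/213 + (-3598 - 22665)) = 1/(-136/213 - 26263) = 1/(-5594155/213) = -213/5594155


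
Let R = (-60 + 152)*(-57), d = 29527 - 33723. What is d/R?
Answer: 1049/1311 ≈ 0.80015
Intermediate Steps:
d = -4196
R = -5244 (R = 92*(-57) = -5244)
d/R = -4196/(-5244) = -4196*(-1/5244) = 1049/1311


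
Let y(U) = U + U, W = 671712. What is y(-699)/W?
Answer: -233/111952 ≈ -0.0020812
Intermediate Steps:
y(U) = 2*U
y(-699)/W = (2*(-699))/671712 = -1398*1/671712 = -233/111952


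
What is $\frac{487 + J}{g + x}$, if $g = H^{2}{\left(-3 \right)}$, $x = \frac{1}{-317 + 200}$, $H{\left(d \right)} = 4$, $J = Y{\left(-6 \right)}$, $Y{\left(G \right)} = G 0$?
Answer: $\frac{56979}{1871} \approx 30.454$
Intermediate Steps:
$Y{\left(G \right)} = 0$
$J = 0$
$x = - \frac{1}{117}$ ($x = \frac{1}{-117} = - \frac{1}{117} \approx -0.008547$)
$g = 16$ ($g = 4^{2} = 16$)
$\frac{487 + J}{g + x} = \frac{487 + 0}{16 - \frac{1}{117}} = \frac{487}{\frac{1871}{117}} = 487 \cdot \frac{117}{1871} = \frac{56979}{1871}$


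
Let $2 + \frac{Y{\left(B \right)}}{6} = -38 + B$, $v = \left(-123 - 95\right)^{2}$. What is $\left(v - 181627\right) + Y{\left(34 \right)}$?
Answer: $-134139$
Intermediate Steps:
$v = 47524$ ($v = \left(-218\right)^{2} = 47524$)
$Y{\left(B \right)} = -240 + 6 B$ ($Y{\left(B \right)} = -12 + 6 \left(-38 + B\right) = -12 + \left(-228 + 6 B\right) = -240 + 6 B$)
$\left(v - 181627\right) + Y{\left(34 \right)} = \left(47524 - 181627\right) + \left(-240 + 6 \cdot 34\right) = -134103 + \left(-240 + 204\right) = -134103 - 36 = -134139$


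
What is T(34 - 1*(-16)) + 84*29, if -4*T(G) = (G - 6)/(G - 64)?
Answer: 34115/14 ≈ 2436.8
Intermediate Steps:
T(G) = -(-6 + G)/(4*(-64 + G)) (T(G) = -(G - 6)/(4*(G - 64)) = -(-6 + G)/(4*(-64 + G)))
T(34 - 1*(-16)) + 84*29 = (6 - (34 - 1*(-16)))/(4*(-64 + (34 - 1*(-16)))) + 84*29 = (6 - (34 + 16))/(4*(-64 + (34 + 16))) + 2436 = (6 - 1*50)/(4*(-64 + 50)) + 2436 = (1/4)*(6 - 50)/(-14) + 2436 = (1/4)*(-1/14)*(-44) + 2436 = 11/14 + 2436 = 34115/14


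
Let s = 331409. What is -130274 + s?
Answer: 201135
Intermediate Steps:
-130274 + s = -130274 + 331409 = 201135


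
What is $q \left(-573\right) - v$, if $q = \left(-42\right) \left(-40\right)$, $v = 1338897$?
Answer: $-2301537$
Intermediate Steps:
$q = 1680$
$q \left(-573\right) - v = 1680 \left(-573\right) - 1338897 = -962640 - 1338897 = -2301537$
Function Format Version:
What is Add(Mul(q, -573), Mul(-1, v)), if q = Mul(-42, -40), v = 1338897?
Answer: -2301537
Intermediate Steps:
q = 1680
Add(Mul(q, -573), Mul(-1, v)) = Add(Mul(1680, -573), Mul(-1, 1338897)) = Add(-962640, -1338897) = -2301537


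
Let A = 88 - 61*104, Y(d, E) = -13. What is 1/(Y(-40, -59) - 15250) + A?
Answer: -95485329/15263 ≈ -6256.0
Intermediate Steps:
A = -6256 (A = 88 - 6344 = -6256)
1/(Y(-40, -59) - 15250) + A = 1/(-13 - 15250) - 6256 = 1/(-15263) - 6256 = -1/15263 - 6256 = -95485329/15263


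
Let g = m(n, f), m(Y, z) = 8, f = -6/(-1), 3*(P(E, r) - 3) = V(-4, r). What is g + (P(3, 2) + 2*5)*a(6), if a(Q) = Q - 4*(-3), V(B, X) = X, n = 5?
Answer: 254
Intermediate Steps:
a(Q) = 12 + Q (a(Q) = Q + 12 = 12 + Q)
P(E, r) = 3 + r/3
f = 6 (f = -6*(-1) = 6)
g = 8
g + (P(3, 2) + 2*5)*a(6) = 8 + ((3 + (⅓)*2) + 2*5)*(12 + 6) = 8 + ((3 + ⅔) + 10)*18 = 8 + (11/3 + 10)*18 = 8 + (41/3)*18 = 8 + 246 = 254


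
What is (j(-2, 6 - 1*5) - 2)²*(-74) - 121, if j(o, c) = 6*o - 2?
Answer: -19065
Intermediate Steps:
j(o, c) = -2 + 6*o
(j(-2, 6 - 1*5) - 2)²*(-74) - 121 = ((-2 + 6*(-2)) - 2)²*(-74) - 121 = ((-2 - 12) - 2)²*(-74) - 121 = (-14 - 2)²*(-74) - 121 = (-16)²*(-74) - 121 = 256*(-74) - 121 = -18944 - 121 = -19065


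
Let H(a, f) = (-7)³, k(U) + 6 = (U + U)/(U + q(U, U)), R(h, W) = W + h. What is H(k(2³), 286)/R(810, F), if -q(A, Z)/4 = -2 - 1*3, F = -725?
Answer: -343/85 ≈ -4.0353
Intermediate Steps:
q(A, Z) = 20 (q(A, Z) = -4*(-2 - 1*3) = -4*(-2 - 3) = -4*(-5) = 20)
k(U) = -6 + 2*U/(20 + U) (k(U) = -6 + (U + U)/(U + 20) = -6 + (2*U)/(20 + U) = -6 + 2*U/(20 + U))
H(a, f) = -343
H(k(2³), 286)/R(810, F) = -343/(-725 + 810) = -343/85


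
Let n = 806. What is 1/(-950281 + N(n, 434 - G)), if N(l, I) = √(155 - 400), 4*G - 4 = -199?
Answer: -950281/903033979206 - 7*I*√5/903033979206 ≈ -1.0523e-6 - 1.7333e-11*I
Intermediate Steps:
G = -195/4 (G = 1 + (¼)*(-199) = 1 - 199/4 = -195/4 ≈ -48.750)
N(l, I) = 7*I*√5 (N(l, I) = √(-245) = 7*I*√5)
1/(-950281 + N(n, 434 - G)) = 1/(-950281 + 7*I*√5)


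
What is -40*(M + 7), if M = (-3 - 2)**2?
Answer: -1280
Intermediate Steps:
M = 25 (M = (-5)**2 = 25)
-40*(M + 7) = -40*(25 + 7) = -40*32 = -1280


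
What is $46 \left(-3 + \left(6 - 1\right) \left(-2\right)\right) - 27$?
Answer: $-625$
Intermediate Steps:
$46 \left(-3 + \left(6 - 1\right) \left(-2\right)\right) - 27 = 46 \left(-3 + 5 \left(-2\right)\right) - 27 = 46 \left(-3 - 10\right) - 27 = 46 \left(-13\right) - 27 = -598 - 27 = -625$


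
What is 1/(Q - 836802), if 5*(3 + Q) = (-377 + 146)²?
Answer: -5/4130664 ≈ -1.2105e-6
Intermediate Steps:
Q = 53346/5 (Q = -3 + (-377 + 146)²/5 = -3 + (⅕)*(-231)² = -3 + (⅕)*53361 = -3 + 53361/5 = 53346/5 ≈ 10669.)
1/(Q - 836802) = 1/(53346/5 - 836802) = 1/(-4130664/5) = -5/4130664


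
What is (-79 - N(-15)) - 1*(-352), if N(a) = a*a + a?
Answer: 63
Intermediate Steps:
N(a) = a + a**2 (N(a) = a**2 + a = a + a**2)
(-79 - N(-15)) - 1*(-352) = (-79 - (-15)*(1 - 15)) - 1*(-352) = (-79 - (-15)*(-14)) + 352 = (-79 - 1*210) + 352 = (-79 - 210) + 352 = -289 + 352 = 63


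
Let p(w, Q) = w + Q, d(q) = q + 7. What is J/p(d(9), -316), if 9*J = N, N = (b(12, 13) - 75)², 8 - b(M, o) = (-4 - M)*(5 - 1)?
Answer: -1/300 ≈ -0.0033333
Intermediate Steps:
d(q) = 7 + q
b(M, o) = 24 + 4*M (b(M, o) = 8 - (-4 - M)*(5 - 1) = 8 - (-4 - M)*4 = 8 - (-16 - 4*M) = 8 + (16 + 4*M) = 24 + 4*M)
p(w, Q) = Q + w
N = 9 (N = ((24 + 4*12) - 75)² = ((24 + 48) - 75)² = (72 - 75)² = (-3)² = 9)
J = 1 (J = (⅑)*9 = 1)
J/p(d(9), -316) = 1/(-316 + (7 + 9)) = 1/(-316 + 16) = 1/(-300) = 1*(-1/300) = -1/300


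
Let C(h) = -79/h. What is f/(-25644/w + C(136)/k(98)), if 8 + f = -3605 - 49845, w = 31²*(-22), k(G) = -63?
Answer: -4841815510224/110694005 ≈ -43741.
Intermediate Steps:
w = -21142 (w = 961*(-22) = -21142)
f = -53458 (f = -8 + (-3605 - 49845) = -8 - 53450 = -53458)
f/(-25644/w + C(136)/k(98)) = -53458/(-25644/(-21142) - 79/136/(-63)) = -53458/(-25644*(-1/21142) - 79*1/136*(-1/63)) = -53458/(12822/10571 - 79/136*(-1/63)) = -53458/(12822/10571 + 79/8568) = -53458/110694005/90572328 = -53458*90572328/110694005 = -4841815510224/110694005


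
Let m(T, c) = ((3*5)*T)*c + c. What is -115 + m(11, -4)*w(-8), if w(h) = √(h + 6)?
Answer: -115 - 664*I*√2 ≈ -115.0 - 939.04*I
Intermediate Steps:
m(T, c) = c + 15*T*c (m(T, c) = (15*T)*c + c = 15*T*c + c = c + 15*T*c)
w(h) = √(6 + h)
-115 + m(11, -4)*w(-8) = -115 + (-4*(1 + 15*11))*√(6 - 8) = -115 + (-4*(1 + 165))*√(-2) = -115 + (-4*166)*(I*√2) = -115 - 664*I*√2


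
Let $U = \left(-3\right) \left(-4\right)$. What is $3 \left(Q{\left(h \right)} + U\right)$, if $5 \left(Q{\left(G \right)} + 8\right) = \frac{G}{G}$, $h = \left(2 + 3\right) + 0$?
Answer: $\frac{63}{5} \approx 12.6$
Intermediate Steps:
$h = 5$ ($h = 5 + 0 = 5$)
$Q{\left(G \right)} = - \frac{39}{5}$ ($Q{\left(G \right)} = -8 + \frac{G \frac{1}{G}}{5} = -8 + \frac{1}{5} \cdot 1 = -8 + \frac{1}{5} = - \frac{39}{5}$)
$U = 12$
$3 \left(Q{\left(h \right)} + U\right) = 3 \left(- \frac{39}{5} + 12\right) = 3 \cdot \frac{21}{5} = \frac{63}{5}$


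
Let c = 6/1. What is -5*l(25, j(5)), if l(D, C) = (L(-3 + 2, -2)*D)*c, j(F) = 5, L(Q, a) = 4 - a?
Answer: -4500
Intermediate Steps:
c = 6 (c = 6*1 = 6)
l(D, C) = 36*D (l(D, C) = ((4 - 1*(-2))*D)*6 = ((4 + 2)*D)*6 = (6*D)*6 = 36*D)
-5*l(25, j(5)) = -180*25 = -5*900 = -4500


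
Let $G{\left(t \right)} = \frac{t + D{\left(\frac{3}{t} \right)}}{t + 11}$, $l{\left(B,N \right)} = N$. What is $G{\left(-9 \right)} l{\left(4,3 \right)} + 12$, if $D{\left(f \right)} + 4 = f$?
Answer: $-8$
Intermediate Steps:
$D{\left(f \right)} = -4 + f$
$G{\left(t \right)} = \frac{-4 + t + \frac{3}{t}}{11 + t}$ ($G{\left(t \right)} = \frac{t - \left(4 - \frac{3}{t}\right)}{t + 11} = \frac{-4 + t + \frac{3}{t}}{11 + t}$)
$G{\left(-9 \right)} l{\left(4,3 \right)} + 12 = \frac{3 - 9 \left(-4 - 9\right)}{\left(-9\right) \left(11 - 9\right)} 3 + 12 = - \frac{3 - -117}{9 \cdot 2} \cdot 3 + 12 = \left(- \frac{1}{9}\right) \frac{1}{2} \left(3 + 117\right) 3 + 12 = \left(- \frac{1}{9}\right) \frac{1}{2} \cdot 120 \cdot 3 + 12 = \left(- \frac{20}{3}\right) 3 + 12 = -20 + 12 = -8$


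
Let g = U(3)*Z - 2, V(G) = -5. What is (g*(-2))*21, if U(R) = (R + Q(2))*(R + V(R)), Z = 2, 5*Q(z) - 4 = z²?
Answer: 4284/5 ≈ 856.80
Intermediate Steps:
Q(z) = ⅘ + z²/5
U(R) = (-5 + R)*(8/5 + R) (U(R) = (R + (⅘ + (⅕)*2²))*(R - 5) = (R + (⅘ + (⅕)*4))*(-5 + R) = (R + (⅘ + ⅘))*(-5 + R) = (R + 8/5)*(-5 + R) = (8/5 + R)*(-5 + R) = (-5 + R)*(8/5 + R))
g = -102/5 (g = (-8 + 3² - 17/5*3)*2 - 2 = (-8 + 9 - 51/5)*2 - 2 = -46/5*2 - 2 = -92/5 - 2 = -102/5 ≈ -20.400)
(g*(-2))*21 = -102/5*(-2)*21 = (204/5)*21 = 4284/5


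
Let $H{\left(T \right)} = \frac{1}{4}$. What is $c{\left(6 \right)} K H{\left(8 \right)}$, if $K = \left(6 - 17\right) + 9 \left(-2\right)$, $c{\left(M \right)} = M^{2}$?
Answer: $-261$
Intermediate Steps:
$H{\left(T \right)} = \frac{1}{4}$
$K = -29$ ($K = -11 - 18 = -29$)
$c{\left(6 \right)} K H{\left(8 \right)} = 6^{2} \left(-29\right) \frac{1}{4} = 36 \left(-29\right) \frac{1}{4} = \left(-1044\right) \frac{1}{4} = -261$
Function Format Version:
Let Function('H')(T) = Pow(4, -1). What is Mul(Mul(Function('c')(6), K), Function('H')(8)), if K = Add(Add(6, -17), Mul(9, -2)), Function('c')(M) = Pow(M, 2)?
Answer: -261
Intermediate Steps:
Function('H')(T) = Rational(1, 4)
K = -29 (K = Add(-11, -18) = -29)
Mul(Mul(Function('c')(6), K), Function('H')(8)) = Mul(Mul(Pow(6, 2), -29), Rational(1, 4)) = Mul(Mul(36, -29), Rational(1, 4)) = Mul(-1044, Rational(1, 4)) = -261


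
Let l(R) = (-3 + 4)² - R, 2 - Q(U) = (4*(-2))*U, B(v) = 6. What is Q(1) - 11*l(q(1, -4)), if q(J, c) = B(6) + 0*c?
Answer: 65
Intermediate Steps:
q(J, c) = 6 (q(J, c) = 6 + 0*c = 6 + 0 = 6)
Q(U) = 2 + 8*U (Q(U) = 2 - 4*(-2)*U = 2 - (-8)*U = 2 + 8*U)
l(R) = 1 - R (l(R) = 1² - R = 1 - R)
Q(1) - 11*l(q(1, -4)) = (2 + 8*1) - 11*(1 - 1*6) = (2 + 8) - 11*(1 - 6) = 10 - 11*(-5) = 10 + 55 = 65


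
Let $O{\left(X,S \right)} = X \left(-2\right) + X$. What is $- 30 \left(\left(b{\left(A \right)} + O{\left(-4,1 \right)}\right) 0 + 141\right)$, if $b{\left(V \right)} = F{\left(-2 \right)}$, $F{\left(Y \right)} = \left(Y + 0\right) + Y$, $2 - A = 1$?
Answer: $-4230$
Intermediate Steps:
$O{\left(X,S \right)} = - X$ ($O{\left(X,S \right)} = - 2 X + X = - X$)
$A = 1$ ($A = 2 - 1 = 1$)
$F{\left(Y \right)} = 2 Y$ ($F{\left(Y \right)} = Y + Y = 2 Y$)
$b{\left(V \right)} = -4$ ($b{\left(V \right)} = 2 \left(-2\right) = -4$)
$- 30 \left(\left(b{\left(A \right)} + O{\left(-4,1 \right)}\right) 0 + 141\right) = - 30 \left(\left(-4 - -4\right) 0 + 141\right) = - 30 \left(\left(-4 + 4\right) 0 + 141\right) = - 30 \left(0 \cdot 0 + 141\right) = - 30 \left(0 + 141\right) = \left(-30\right) 141 = -4230$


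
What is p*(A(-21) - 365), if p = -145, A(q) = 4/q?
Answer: 1112005/21 ≈ 52953.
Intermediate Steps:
p*(A(-21) - 365) = -145*(4/(-21) - 365) = -145*(4*(-1/21) - 365) = -145*(-4/21 - 365) = -145*(-7669/21) = 1112005/21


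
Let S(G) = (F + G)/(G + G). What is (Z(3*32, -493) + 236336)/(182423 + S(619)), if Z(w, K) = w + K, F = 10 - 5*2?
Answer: 471878/364847 ≈ 1.2934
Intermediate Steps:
F = 0 (F = 10 - 10 = 0)
Z(w, K) = K + w
S(G) = 1/2 (S(G) = (0 + G)/(G + G) = G/((2*G)) = G*(1/(2*G)) = 1/2)
(Z(3*32, -493) + 236336)/(182423 + S(619)) = ((-493 + 3*32) + 236336)/(182423 + 1/2) = ((-493 + 96) + 236336)/(364847/2) = (-397 + 236336)*(2/364847) = 235939*(2/364847) = 471878/364847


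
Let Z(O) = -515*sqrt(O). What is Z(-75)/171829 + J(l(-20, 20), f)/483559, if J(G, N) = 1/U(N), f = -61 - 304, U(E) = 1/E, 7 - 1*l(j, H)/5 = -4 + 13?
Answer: -365/483559 - 2575*I*sqrt(3)/171829 ≈ -0.00075482 - 0.025956*I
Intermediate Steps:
l(j, H) = -10 (l(j, H) = 35 - 5*(-4 + 13) = 35 - 5*9 = 35 - 45 = -10)
f = -365
J(G, N) = N (J(G, N) = 1/(1/N) = N)
Z(-75)/171829 + J(l(-20, 20), f)/483559 = -2575*I*sqrt(3)/171829 - 365/483559 = -365/483559 - 2575*I*sqrt(3)/171829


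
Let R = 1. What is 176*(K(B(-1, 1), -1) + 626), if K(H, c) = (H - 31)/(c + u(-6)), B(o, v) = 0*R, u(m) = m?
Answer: 776688/7 ≈ 1.1096e+5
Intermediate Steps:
B(o, v) = 0 (B(o, v) = 0*1 = 0)
K(H, c) = (-31 + H)/(-6 + c) (K(H, c) = (H - 31)/(c - 6) = (-31 + H)/(-6 + c))
176*(K(B(-1, 1), -1) + 626) = 176*((-31 + 0)/(-6 - 1) + 626) = 176*(-31/(-7) + 626) = 176*(-⅐*(-31) + 626) = 176*(31/7 + 626) = 176*(4413/7) = 776688/7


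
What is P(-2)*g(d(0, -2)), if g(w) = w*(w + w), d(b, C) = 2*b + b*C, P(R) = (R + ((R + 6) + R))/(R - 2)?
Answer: 0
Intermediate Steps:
P(R) = (6 + 3*R)/(-2 + R) (P(R) = (R + ((6 + R) + R))/(-2 + R) = (R + (6 + 2*R))/(-2 + R) = (6 + 3*R)/(-2 + R))
d(b, C) = 2*b + C*b
g(w) = 2*w**2 (g(w) = w*(2*w) = 2*w**2)
P(-2)*g(d(0, -2)) = (3*(2 - 2)/(-2 - 2))*(2*(0*(2 - 2))**2) = (3*0/(-4))*(2*(0*0)**2) = (3*(-1/4)*0)*(2*0**2) = 0*(2*0) = 0*0 = 0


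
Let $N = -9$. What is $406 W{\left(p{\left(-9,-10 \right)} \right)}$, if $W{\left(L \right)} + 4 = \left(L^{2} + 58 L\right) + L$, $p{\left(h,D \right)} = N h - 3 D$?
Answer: $7659596$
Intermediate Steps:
$p{\left(h,D \right)} = - 9 h - 3 D$
$W{\left(L \right)} = -4 + L^{2} + 59 L$ ($W{\left(L \right)} = -4 + \left(\left(L^{2} + 58 L\right) + L\right) = -4 + \left(L^{2} + 59 L\right) = -4 + L^{2} + 59 L$)
$406 W{\left(p{\left(-9,-10 \right)} \right)} = 406 \left(-4 + \left(\left(-9\right) \left(-9\right) - -30\right)^{2} + 59 \left(\left(-9\right) \left(-9\right) - -30\right)\right) = 406 \left(-4 + \left(81 + 30\right)^{2} + 59 \left(81 + 30\right)\right) = 406 \left(-4 + 111^{2} + 59 \cdot 111\right) = 406 \left(-4 + 12321 + 6549\right) = 406 \cdot 18866 = 7659596$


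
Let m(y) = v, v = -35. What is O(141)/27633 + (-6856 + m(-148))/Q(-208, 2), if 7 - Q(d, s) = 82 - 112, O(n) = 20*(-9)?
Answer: -63475221/340807 ≈ -186.25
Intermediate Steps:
O(n) = -180
m(y) = -35
Q(d, s) = 37 (Q(d, s) = 7 - (82 - 112) = 7 - 1*(-30) = 7 + 30 = 37)
O(141)/27633 + (-6856 + m(-148))/Q(-208, 2) = -180/27633 + (-6856 - 35)/37 = -180*1/27633 - 6891*1/37 = -60/9211 - 6891/37 = -63475221/340807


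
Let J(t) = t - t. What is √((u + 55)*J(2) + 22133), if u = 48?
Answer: √22133 ≈ 148.77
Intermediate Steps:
J(t) = 0
√((u + 55)*J(2) + 22133) = √((48 + 55)*0 + 22133) = √(103*0 + 22133) = √(0 + 22133) = √22133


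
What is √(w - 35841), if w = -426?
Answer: I*√36267 ≈ 190.44*I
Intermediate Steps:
√(w - 35841) = √(-426 - 35841) = √(-36267) = I*√36267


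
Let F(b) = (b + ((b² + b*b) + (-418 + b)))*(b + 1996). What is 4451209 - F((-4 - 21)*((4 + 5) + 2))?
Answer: -254184113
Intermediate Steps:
F(b) = (1996 + b)*(-418 + 2*b + 2*b²) (F(b) = (b + ((b² + b²) + (-418 + b)))*(1996 + b) = (b + (2*b² + (-418 + b)))*(1996 + b) = (b + (-418 + b + 2*b²))*(1996 + b) = (-418 + 2*b + 2*b²)*(1996 + b) = (1996 + b)*(-418 + 2*b + 2*b²))
4451209 - F((-4 - 21)*((4 + 5) + 2)) = 4451209 - (-834328 + 2*((-4 - 21)*((4 + 5) + 2))³ + 3574*((-4 - 21)*((4 + 5) + 2)) + 3994*((-4 - 21)*((4 + 5) + 2))²) = 4451209 - (-834328 + 2*(-25*(9 + 2))³ + 3574*(-25*(9 + 2)) + 3994*(-25*(9 + 2))²) = 4451209 - (-834328 + 2*(-25*11)³ + 3574*(-25*11) + 3994*(-25*11)²) = 4451209 - (-834328 + 2*(-275)³ + 3574*(-275) + 3994*(-275)²) = 4451209 - (-834328 + 2*(-20796875) - 982850 + 3994*75625) = 4451209 - (-834328 - 41593750 - 982850 + 302046250) = 4451209 - 1*258635322 = 4451209 - 258635322 = -254184113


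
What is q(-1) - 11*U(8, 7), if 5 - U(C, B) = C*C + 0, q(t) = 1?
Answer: 650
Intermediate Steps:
U(C, B) = 5 - C² (U(C, B) = 5 - (C*C + 0) = 5 - (C² + 0) = 5 - C²)
q(-1) - 11*U(8, 7) = 1 - 11*(5 - 1*8²) = 1 - 11*(5 - 1*64) = 1 - 11*(5 - 64) = 1 - 11*(-59) = 1 + 649 = 650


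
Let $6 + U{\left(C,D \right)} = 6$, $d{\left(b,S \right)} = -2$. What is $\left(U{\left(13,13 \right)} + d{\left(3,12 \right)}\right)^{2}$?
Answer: $4$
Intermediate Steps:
$U{\left(C,D \right)} = 0$ ($U{\left(C,D \right)} = -6 + 6 = 0$)
$\left(U{\left(13,13 \right)} + d{\left(3,12 \right)}\right)^{2} = \left(0 - 2\right)^{2} = \left(-2\right)^{2} = 4$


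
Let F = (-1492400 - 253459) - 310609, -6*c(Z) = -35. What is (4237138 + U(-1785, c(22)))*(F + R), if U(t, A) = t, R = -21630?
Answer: -8801478598594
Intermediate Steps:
c(Z) = 35/6 (c(Z) = -⅙*(-35) = 35/6)
F = -2056468 (F = -1745859 - 310609 = -2056468)
(4237138 + U(-1785, c(22)))*(F + R) = (4237138 - 1785)*(-2056468 - 21630) = 4235353*(-2078098) = -8801478598594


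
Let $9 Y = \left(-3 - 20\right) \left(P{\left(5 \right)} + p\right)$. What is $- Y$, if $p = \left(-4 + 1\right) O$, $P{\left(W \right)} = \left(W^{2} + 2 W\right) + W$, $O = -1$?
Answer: $\frac{989}{9} \approx 109.89$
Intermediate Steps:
$P{\left(W \right)} = W^{2} + 3 W$
$p = 3$ ($p = \left(-4 + 1\right) \left(-1\right) = \left(-3\right) \left(-1\right) = 3$)
$Y = - \frac{989}{9}$ ($Y = \frac{\left(-3 - 20\right) \left(5 \left(3 + 5\right) + 3\right)}{9} = \frac{\left(-3 - 20\right) \left(5 \cdot 8 + 3\right)}{9} = \frac{\left(-23\right) \left(40 + 3\right)}{9} = \frac{\left(-23\right) 43}{9} = \frac{1}{9} \left(-989\right) = - \frac{989}{9} \approx -109.89$)
$- Y = \left(-1\right) \left(- \frac{989}{9}\right) = \frac{989}{9}$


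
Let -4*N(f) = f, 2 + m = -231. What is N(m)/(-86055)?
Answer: -233/344220 ≈ -0.00067689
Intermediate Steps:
m = -233 (m = -2 - 231 = -233)
N(f) = -f/4
N(m)/(-86055) = -¼*(-233)/(-86055) = (233/4)*(-1/86055) = -233/344220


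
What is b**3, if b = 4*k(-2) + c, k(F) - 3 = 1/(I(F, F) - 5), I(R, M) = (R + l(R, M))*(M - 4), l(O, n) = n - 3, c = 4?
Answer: 211708736/50653 ≈ 4179.6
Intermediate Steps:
l(O, n) = -3 + n
I(R, M) = (-4 + M)*(-3 + M + R) (I(R, M) = (R + (-3 + M))*(M - 4) = (-3 + M + R)*(-4 + M) = (-4 + M)*(-3 + M + R))
k(F) = 3 + 1/(7 - 11*F + 2*F**2) (k(F) = 3 + 1/((12 + F**2 - 7*F - 4*F + F*F) - 5) = 3 + 1/((12 + F**2 - 7*F - 4*F + F**2) - 5) = 3 + 1/((12 - 11*F + 2*F**2) - 5) = 3 + 1/(7 - 11*F + 2*F**2))
b = 596/37 (b = 4*((22 - 33*(-2) + 6*(-2)**2)/(7 - 11*(-2) + 2*(-2)**2)) + 4 = 4*((22 + 66 + 6*4)/(7 + 22 + 2*4)) + 4 = 4*((22 + 66 + 24)/(7 + 22 + 8)) + 4 = 4*(112/37) + 4 = 448/37 + 4 = 596/37 ≈ 16.108)
b**3 = (596/37)**3 = 211708736/50653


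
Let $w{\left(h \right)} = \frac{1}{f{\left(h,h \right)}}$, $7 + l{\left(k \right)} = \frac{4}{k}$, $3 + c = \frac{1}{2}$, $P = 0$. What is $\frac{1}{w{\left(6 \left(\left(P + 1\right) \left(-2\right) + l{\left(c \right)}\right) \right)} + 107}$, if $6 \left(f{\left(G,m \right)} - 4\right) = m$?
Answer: $\frac{33}{3526} \approx 0.009359$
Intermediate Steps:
$f{\left(G,m \right)} = 4 + \frac{m}{6}$
$c = - \frac{5}{2}$ ($c = -3 + \frac{1}{2} = - \frac{5}{2} \approx -2.5$)
$l{\left(k \right)} = -7 + \frac{4}{k}$
$w{\left(h \right)} = \frac{1}{4 + \frac{h}{6}}$
$\frac{1}{w{\left(6 \left(\left(P + 1\right) \left(-2\right) + l{\left(c \right)}\right) \right)} + 107} = \frac{1}{\frac{6}{24 + 6 \left(\left(0 + 1\right) \left(-2\right) - \left(7 - \frac{4}{- \frac{5}{2}}\right)\right)} + 107} = \frac{1}{\frac{6}{24 + 6 \left(1 \left(-2\right) + \left(-7 + 4 \left(- \frac{2}{5}\right)\right)\right)} + 107} = \frac{1}{\frac{6}{24 + 6 \left(-2 - \frac{43}{5}\right)} + 107} = \frac{1}{\frac{6}{24 + 6 \left(- \frac{53}{5}\right)} + 107} = \frac{1}{\frac{6}{24 - \frac{318}{5}} + 107} = \frac{1}{\frac{6}{- \frac{198}{5}} + 107} = \frac{1}{6 \left(- \frac{5}{198}\right) + 107} = \frac{1}{- \frac{5}{33} + 107} = \frac{1}{\frac{3526}{33}} = \frac{33}{3526}$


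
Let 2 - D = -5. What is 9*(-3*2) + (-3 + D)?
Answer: -50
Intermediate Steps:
D = 7 (D = 2 - 1*(-5) = 2 + 5 = 7)
9*(-3*2) + (-3 + D) = 9*(-3*2) + (-3 + 7) = 9*(-6) + 4 = -54 + 4 = -50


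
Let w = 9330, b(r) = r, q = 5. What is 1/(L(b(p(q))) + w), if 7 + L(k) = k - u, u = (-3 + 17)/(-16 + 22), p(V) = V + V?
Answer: 3/27992 ≈ 0.00010717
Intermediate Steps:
p(V) = 2*V
u = 7/3 (u = 14/6 = 14*(1/6) = 7/3 ≈ 2.3333)
L(k) = -28/3 + k (L(k) = -7 + (k - 1*7/3) = -7 + (k - 7/3) = -7 + (-7/3 + k) = -28/3 + k)
1/(L(b(p(q))) + w) = 1/((-28/3 + 2*5) + 9330) = 1/((-28/3 + 10) + 9330) = 1/(2/3 + 9330) = 1/(27992/3) = 3/27992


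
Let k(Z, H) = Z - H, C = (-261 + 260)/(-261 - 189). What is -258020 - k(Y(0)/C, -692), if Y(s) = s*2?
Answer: -258712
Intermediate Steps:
C = 1/450 (C = -1/(-450) = -1*(-1/450) = 1/450 ≈ 0.0022222)
Y(s) = 2*s
-258020 - k(Y(0)/C, -692) = -258020 - ((2*0)/(1/450) - 1*(-692)) = -258020 - (0*450 + 692) = -258020 - (0 + 692) = -258020 - 1*692 = -258020 - 692 = -258712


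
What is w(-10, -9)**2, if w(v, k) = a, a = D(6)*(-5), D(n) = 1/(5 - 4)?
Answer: 25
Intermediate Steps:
D(n) = 1 (D(n) = 1/1 = 1)
a = -5 (a = 1*(-5) = -5)
w(v, k) = -5
w(-10, -9)**2 = (-5)**2 = 25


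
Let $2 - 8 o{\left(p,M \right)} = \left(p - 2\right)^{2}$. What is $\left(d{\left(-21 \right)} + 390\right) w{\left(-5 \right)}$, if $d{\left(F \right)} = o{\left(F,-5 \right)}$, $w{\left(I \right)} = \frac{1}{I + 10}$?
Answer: $\frac{2593}{40} \approx 64.825$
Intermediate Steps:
$o{\left(p,M \right)} = \frac{1}{4} - \frac{\left(-2 + p\right)^{2}}{8}$ ($o{\left(p,M \right)} = \frac{1}{4} - \frac{\left(p - 2\right)^{2}}{8} = \frac{1}{4} - \frac{\left(-2 + p\right)^{2}}{8}$)
$w{\left(I \right)} = \frac{1}{10 + I}$
$d{\left(F \right)} = \frac{1}{4} - \frac{\left(-2 + F\right)^{2}}{8}$
$\left(d{\left(-21 \right)} + 390\right) w{\left(-5 \right)} = \frac{\left(\frac{1}{4} - \frac{\left(-2 - 21\right)^{2}}{8}\right) + 390}{10 - 5} = \frac{\left(\frac{1}{4} - \frac{\left(-23\right)^{2}}{8}\right) + 390}{5} = \left(\left(\frac{1}{4} - \frac{529}{8}\right) + 390\right) \frac{1}{5} = \left(- \frac{527}{8} + 390\right) \frac{1}{5} = \frac{2593}{8} \cdot \frac{1}{5} = \frac{2593}{40}$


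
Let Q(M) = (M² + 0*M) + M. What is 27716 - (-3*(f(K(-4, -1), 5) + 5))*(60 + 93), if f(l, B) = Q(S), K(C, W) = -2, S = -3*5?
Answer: 126401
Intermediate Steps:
S = -15
Q(M) = M + M² (Q(M) = (M² + 0) + M = M² + M = M + M²)
f(l, B) = 210 (f(l, B) = -15*(1 - 15) = -15*(-14) = 210)
27716 - (-3*(f(K(-4, -1), 5) + 5))*(60 + 93) = 27716 - (-3*(210 + 5))*(60 + 93) = 27716 - (-3*215)*153 = 27716 - (-645)*153 = 27716 - 1*(-98685) = 27716 + 98685 = 126401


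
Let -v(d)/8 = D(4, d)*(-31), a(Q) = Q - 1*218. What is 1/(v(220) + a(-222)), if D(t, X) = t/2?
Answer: 1/56 ≈ 0.017857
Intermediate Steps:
D(t, X) = t/2 (D(t, X) = t*(½) = t/2)
a(Q) = -218 + Q (a(Q) = Q - 218 = -218 + Q)
v(d) = 496 (v(d) = -8*(½)*4*(-31) = -16*(-31) = -8*(-62) = 496)
1/(v(220) + a(-222)) = 1/(496 + (-218 - 222)) = 1/(496 - 440) = 1/56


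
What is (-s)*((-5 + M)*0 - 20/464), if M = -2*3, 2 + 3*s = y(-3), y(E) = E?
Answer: -25/348 ≈ -0.071839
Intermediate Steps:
s = -5/3 (s = -2/3 + (1/3)*(-3) = -2/3 - 1 = -5/3 ≈ -1.6667)
M = -6
(-s)*((-5 + M)*0 - 20/464) = (-1*(-5/3))*((-5 - 6)*0 - 20/464) = 5*(-11*0 - 20*1/464)/3 = 5*(0 - 5/116)/3 = (5/3)*(-5/116) = -25/348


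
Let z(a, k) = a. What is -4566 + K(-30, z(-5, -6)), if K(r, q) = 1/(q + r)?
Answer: -159811/35 ≈ -4566.0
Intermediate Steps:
-4566 + K(-30, z(-5, -6)) = -4566 + 1/(-5 - 30) = -4566 + 1/(-35) = -4566 - 1/35 = -159811/35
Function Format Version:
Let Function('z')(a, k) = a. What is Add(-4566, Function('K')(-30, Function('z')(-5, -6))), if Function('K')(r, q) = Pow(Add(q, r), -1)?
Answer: Rational(-159811, 35) ≈ -4566.0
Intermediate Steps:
Add(-4566, Function('K')(-30, Function('z')(-5, -6))) = Add(-4566, Pow(Add(-5, -30), -1)) = Add(-4566, Pow(-35, -1)) = Add(-4566, Rational(-1, 35)) = Rational(-159811, 35)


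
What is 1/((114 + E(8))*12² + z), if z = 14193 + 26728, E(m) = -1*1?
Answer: 1/57193 ≈ 1.7485e-5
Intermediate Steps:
E(m) = -1
z = 40921
1/((114 + E(8))*12² + z) = 1/((114 - 1)*12² + 40921) = 1/(113*144 + 40921) = 1/(16272 + 40921) = 1/57193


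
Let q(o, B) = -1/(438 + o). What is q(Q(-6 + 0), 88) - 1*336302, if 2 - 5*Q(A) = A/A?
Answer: -736837687/2191 ≈ -3.3630e+5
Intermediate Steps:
Q(A) = 1/5 (Q(A) = 2/5 - A/(5*A) = 2/5 - 1/5*1 = 2/5 - 1/5 = 1/5)
q(Q(-6 + 0), 88) - 1*336302 = -1/(438 + 1/5) - 1*336302 = -1/2191/5 - 336302 = -1*5/2191 - 336302 = -5/2191 - 336302 = -736837687/2191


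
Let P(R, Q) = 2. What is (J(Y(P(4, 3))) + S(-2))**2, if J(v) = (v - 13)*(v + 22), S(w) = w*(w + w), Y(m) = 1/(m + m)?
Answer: 19456921/256 ≈ 76004.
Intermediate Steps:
Y(m) = 1/(2*m)
S(w) = 2*w**2 (S(w) = w*(2*w) = 2*w**2)
J(v) = (-13 + v)*(22 + v)
(J(Y(P(4, 3))) + S(-2))**2 = ((-286 + ((1/2)/2)**2 + 9*((1/2)/2)) + 2*(-2)**2)**2 = ((-286 + ((1/2)*(1/2))**2 + 9*((1/2)*(1/2))) + 2*4)**2 = ((-286 + (1/4)**2 + 9*(1/4)) + 8)**2 = ((-286 + 1/16 + 9/4) + 8)**2 = (-4539/16 + 8)**2 = (-4411/16)**2 = 19456921/256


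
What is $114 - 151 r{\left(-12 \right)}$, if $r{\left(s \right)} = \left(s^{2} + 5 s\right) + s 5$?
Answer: $-3510$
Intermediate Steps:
$r{\left(s \right)} = s^{2} + 10 s$ ($r{\left(s \right)} = \left(s^{2} + 5 s\right) + 5 s = s^{2} + 10 s$)
$114 - 151 r{\left(-12 \right)} = 114 - 151 \left(- 12 \left(10 - 12\right)\right) = 114 - 151 \left(\left(-12\right) \left(-2\right)\right) = 114 - 3624 = -3510$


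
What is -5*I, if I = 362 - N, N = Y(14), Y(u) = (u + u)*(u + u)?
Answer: 2110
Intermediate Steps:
Y(u) = 4*u**2 (Y(u) = (2*u)*(2*u) = 4*u**2)
N = 784 (N = 4*14**2 = 4*196 = 784)
I = -422 (I = 362 - 1*784 = 362 - 784 = -422)
-5*I = -5*(-422) = 2110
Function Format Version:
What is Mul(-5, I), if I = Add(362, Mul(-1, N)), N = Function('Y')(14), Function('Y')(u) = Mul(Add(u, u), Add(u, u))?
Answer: 2110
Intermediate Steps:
Function('Y')(u) = Mul(4, Pow(u, 2)) (Function('Y')(u) = Mul(Mul(2, u), Mul(2, u)) = Mul(4, Pow(u, 2)))
N = 784 (N = Mul(4, Pow(14, 2)) = Mul(4, 196) = 784)
I = -422 (I = Add(362, Mul(-1, 784)) = Add(362, -784) = -422)
Mul(-5, I) = Mul(-5, -422) = 2110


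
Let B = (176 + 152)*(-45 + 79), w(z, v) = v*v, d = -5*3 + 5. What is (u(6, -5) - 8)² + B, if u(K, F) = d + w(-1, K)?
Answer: 11476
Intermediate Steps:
d = -10 (d = -15 + 5 = -10)
w(z, v) = v²
B = 11152 (B = 328*34 = 11152)
u(K, F) = -10 + K²
(u(6, -5) - 8)² + B = ((-10 + 6²) - 8)² + 11152 = ((-10 + 36) - 8)² + 11152 = (26 - 8)² + 11152 = 18² + 11152 = 324 + 11152 = 11476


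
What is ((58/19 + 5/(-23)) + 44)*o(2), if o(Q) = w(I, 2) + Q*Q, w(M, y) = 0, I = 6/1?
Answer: 81868/437 ≈ 187.34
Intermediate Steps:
I = 6 (I = 6*1 = 6)
o(Q) = Q² (o(Q) = 0 + Q*Q = 0 + Q² = Q²)
((58/19 + 5/(-23)) + 44)*o(2) = ((58/19 + 5/(-23)) + 44)*2² = ((58*(1/19) + 5*(-1/23)) + 44)*4 = ((58/19 - 5/23) + 44)*4 = (1239/437 + 44)*4 = (20467/437)*4 = 81868/437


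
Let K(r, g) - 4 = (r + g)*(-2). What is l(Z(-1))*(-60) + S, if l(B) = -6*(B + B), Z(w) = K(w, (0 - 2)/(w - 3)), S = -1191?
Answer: 2409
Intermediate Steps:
K(r, g) = 4 - 2*g - 2*r (K(r, g) = 4 + (r + g)*(-2) = 4 + (g + r)*(-2) = 4 + (-2*g - 2*r) = 4 - 2*g - 2*r)
Z(w) = 4 - 2*w + 4/(-3 + w) (Z(w) = 4 - 2*(0 - 2)/(w - 3) - 2*w = 4 - (-4)/(-3 + w) - 2*w = 4 + 4/(-3 + w) - 2*w = 4 - 2*w + 4/(-3 + w))
l(B) = -12*B
l(Z(-1))*(-60) + S = -24*(2 + (-3 - 1)*(2 - 1*(-1)))/(-3 - 1)*(-60) - 1191 = -24*(2 - 4*(2 + 1))/(-4)*(-60) - 1191 = -24*(-1)*(2 - 4*3)/4*(-60) - 1191 = -24*(-1)*(2 - 12)/4*(-60) - 1191 = -24*(-1)*(-10)/4*(-60) - 1191 = -12*5*(-60) - 1191 = -60*(-60) - 1191 = 3600 - 1191 = 2409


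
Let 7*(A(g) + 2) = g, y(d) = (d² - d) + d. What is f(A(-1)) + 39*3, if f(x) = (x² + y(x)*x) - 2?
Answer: 37645/343 ≈ 109.75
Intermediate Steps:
y(d) = d²
A(g) = -2 + g/7
f(x) = -2 + x² + x³ (f(x) = (x² + x²*x) - 2 = (x² + x³) - 2 = -2 + x² + x³)
f(A(-1)) + 39*3 = (-2 + (-2 + (⅐)*(-1))² + (-2 + (⅐)*(-1))³) + 39*3 = (-2 + (-2 - ⅐)² + (-2 - ⅐)³) + 117 = (-2 + (-15/7)² + (-15/7)³) + 117 = (-2 + 225/49 - 3375/343) + 117 = -2486/343 + 117 = 37645/343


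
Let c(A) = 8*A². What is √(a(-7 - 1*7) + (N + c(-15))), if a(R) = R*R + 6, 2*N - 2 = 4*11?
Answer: 45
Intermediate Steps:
N = 23 (N = 1 + (4*11)/2 = 1 + (½)*44 = 1 + 22 = 23)
a(R) = 6 + R² (a(R) = R² + 6 = 6 + R²)
√(a(-7 - 1*7) + (N + c(-15))) = √((6 + (-7 - 1*7)²) + (23 + 8*(-15)²)) = √((6 + (-7 - 7)²) + (23 + 8*225)) = √((6 + (-14)²) + (23 + 1800)) = √((6 + 196) + 1823) = √(202 + 1823) = √2025 = 45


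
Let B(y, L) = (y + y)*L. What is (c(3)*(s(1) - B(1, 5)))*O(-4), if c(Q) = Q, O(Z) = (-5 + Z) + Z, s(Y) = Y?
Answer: 351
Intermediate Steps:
B(y, L) = 2*L*y (B(y, L) = (2*y)*L = 2*L*y)
O(Z) = -5 + 2*Z
(c(3)*(s(1) - B(1, 5)))*O(-4) = (3*(1 - 2*5))*(-5 + 2*(-4)) = (3*(1 - 1*10))*(-5 - 8) = (3*(1 - 10))*(-13) = (3*(-9))*(-13) = -27*(-13) = 351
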